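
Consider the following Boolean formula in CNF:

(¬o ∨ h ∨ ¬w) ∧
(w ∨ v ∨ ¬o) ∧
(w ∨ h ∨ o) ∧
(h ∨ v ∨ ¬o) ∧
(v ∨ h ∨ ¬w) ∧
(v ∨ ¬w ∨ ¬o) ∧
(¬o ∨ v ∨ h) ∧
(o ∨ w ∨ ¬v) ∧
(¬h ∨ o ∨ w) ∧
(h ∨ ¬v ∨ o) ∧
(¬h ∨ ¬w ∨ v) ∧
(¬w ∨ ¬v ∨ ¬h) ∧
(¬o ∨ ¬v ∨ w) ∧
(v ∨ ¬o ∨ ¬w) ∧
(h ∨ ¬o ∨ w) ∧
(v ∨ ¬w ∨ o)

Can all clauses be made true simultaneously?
No

No, the formula is not satisfiable.

No assignment of truth values to the variables can make all 16 clauses true simultaneously.

The formula is UNSAT (unsatisfiable).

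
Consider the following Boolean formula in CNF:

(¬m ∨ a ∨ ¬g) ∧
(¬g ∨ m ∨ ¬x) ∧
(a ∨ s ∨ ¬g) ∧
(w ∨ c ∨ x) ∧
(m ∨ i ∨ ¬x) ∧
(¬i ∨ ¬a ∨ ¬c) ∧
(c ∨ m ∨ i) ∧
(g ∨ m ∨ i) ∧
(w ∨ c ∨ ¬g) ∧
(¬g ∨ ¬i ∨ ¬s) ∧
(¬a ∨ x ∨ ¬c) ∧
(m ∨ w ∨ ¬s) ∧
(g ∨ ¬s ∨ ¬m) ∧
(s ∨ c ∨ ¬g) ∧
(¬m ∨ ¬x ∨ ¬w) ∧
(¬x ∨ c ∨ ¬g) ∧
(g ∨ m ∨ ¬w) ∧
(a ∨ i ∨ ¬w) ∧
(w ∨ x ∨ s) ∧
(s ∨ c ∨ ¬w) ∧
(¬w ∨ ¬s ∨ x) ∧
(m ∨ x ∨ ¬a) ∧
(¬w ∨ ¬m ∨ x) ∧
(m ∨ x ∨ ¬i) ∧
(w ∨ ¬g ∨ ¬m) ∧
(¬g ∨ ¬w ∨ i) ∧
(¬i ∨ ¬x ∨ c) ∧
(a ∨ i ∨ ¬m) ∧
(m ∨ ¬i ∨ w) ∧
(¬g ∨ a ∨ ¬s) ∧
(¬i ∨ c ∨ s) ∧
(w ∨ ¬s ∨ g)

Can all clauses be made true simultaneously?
Yes

Yes, the formula is satisfiable.

One satisfying assignment is: w=False, g=False, i=False, x=True, m=True, c=False, a=True, s=False

Verification: With this assignment, all 32 clauses evaluate to true.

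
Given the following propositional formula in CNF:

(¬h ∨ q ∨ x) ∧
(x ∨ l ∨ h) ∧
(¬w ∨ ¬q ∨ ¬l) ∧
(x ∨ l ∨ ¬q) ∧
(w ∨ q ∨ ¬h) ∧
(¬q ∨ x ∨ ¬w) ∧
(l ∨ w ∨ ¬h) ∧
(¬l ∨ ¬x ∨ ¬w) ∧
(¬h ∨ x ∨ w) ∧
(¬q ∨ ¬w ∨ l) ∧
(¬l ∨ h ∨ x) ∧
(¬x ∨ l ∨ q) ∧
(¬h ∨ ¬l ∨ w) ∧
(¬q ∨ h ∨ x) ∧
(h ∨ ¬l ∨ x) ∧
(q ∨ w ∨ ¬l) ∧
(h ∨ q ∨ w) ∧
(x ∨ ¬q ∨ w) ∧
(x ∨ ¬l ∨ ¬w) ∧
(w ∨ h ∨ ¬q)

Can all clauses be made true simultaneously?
No

No, the formula is not satisfiable.

No assignment of truth values to the variables can make all 20 clauses true simultaneously.

The formula is UNSAT (unsatisfiable).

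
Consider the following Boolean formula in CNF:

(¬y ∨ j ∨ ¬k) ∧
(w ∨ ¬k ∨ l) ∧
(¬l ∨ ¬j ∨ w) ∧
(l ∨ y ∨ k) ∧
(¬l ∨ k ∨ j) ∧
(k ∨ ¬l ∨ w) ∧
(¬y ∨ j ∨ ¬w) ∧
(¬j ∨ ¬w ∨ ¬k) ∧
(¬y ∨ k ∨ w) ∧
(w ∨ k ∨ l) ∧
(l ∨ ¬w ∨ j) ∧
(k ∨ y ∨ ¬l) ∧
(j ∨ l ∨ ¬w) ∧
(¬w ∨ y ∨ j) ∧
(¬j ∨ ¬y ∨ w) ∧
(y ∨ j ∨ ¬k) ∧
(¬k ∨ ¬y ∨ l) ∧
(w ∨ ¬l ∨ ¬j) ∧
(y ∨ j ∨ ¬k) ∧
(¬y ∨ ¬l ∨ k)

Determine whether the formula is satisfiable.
Yes

Yes, the formula is satisfiable.

One satisfying assignment is: k=False, j=True, w=True, y=True, l=False

Verification: With this assignment, all 20 clauses evaluate to true.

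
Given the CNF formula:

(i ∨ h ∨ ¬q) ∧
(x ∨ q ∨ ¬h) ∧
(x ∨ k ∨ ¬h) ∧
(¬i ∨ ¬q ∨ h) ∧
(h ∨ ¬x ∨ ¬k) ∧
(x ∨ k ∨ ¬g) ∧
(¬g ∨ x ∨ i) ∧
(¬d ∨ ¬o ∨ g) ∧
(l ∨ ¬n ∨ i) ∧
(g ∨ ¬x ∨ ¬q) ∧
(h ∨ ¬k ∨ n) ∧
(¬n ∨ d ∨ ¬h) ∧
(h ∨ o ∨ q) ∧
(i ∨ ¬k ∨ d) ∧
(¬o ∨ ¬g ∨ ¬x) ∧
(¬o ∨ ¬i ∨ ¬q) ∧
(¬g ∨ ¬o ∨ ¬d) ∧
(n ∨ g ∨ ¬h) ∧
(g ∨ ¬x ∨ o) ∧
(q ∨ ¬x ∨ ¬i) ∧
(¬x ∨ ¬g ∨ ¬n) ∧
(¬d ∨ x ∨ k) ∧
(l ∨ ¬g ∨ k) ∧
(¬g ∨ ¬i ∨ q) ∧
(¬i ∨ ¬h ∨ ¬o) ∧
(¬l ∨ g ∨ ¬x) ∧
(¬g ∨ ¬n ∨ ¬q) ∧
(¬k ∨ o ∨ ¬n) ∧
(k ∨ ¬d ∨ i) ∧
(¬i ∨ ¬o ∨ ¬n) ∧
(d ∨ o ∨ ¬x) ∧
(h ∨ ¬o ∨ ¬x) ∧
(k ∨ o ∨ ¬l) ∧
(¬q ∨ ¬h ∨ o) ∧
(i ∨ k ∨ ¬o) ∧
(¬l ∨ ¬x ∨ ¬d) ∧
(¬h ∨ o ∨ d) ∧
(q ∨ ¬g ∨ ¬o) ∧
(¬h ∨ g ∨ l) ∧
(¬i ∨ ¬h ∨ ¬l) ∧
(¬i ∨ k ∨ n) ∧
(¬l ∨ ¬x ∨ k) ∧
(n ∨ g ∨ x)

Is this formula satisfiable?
Yes

Yes, the formula is satisfiable.

One satisfying assignment is: h=True, d=True, x=True, o=False, k=True, n=False, l=False, i=False, q=False, g=True

Verification: With this assignment, all 43 clauses evaluate to true.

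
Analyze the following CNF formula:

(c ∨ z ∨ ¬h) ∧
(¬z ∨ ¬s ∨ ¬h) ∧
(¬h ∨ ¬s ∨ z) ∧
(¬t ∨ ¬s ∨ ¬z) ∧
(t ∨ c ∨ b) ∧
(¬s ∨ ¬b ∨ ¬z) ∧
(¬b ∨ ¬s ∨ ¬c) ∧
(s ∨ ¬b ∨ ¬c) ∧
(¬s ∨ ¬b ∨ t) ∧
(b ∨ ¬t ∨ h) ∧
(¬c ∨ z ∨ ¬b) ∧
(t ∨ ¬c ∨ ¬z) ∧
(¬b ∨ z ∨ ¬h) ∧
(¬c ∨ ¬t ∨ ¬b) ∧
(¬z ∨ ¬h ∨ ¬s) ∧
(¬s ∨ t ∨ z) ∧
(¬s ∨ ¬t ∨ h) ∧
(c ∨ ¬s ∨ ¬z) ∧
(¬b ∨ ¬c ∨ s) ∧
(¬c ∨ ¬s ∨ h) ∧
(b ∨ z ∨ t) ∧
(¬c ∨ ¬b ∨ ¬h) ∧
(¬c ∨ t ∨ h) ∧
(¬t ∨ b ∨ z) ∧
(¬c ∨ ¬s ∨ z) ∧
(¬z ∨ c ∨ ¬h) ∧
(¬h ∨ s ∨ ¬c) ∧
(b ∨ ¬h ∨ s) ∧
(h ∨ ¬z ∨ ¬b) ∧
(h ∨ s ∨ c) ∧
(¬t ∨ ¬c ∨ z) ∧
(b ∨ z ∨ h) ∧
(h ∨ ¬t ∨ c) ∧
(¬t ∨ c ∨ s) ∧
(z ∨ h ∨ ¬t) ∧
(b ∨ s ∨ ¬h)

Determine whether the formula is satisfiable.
No

No, the formula is not satisfiable.

No assignment of truth values to the variables can make all 36 clauses true simultaneously.

The formula is UNSAT (unsatisfiable).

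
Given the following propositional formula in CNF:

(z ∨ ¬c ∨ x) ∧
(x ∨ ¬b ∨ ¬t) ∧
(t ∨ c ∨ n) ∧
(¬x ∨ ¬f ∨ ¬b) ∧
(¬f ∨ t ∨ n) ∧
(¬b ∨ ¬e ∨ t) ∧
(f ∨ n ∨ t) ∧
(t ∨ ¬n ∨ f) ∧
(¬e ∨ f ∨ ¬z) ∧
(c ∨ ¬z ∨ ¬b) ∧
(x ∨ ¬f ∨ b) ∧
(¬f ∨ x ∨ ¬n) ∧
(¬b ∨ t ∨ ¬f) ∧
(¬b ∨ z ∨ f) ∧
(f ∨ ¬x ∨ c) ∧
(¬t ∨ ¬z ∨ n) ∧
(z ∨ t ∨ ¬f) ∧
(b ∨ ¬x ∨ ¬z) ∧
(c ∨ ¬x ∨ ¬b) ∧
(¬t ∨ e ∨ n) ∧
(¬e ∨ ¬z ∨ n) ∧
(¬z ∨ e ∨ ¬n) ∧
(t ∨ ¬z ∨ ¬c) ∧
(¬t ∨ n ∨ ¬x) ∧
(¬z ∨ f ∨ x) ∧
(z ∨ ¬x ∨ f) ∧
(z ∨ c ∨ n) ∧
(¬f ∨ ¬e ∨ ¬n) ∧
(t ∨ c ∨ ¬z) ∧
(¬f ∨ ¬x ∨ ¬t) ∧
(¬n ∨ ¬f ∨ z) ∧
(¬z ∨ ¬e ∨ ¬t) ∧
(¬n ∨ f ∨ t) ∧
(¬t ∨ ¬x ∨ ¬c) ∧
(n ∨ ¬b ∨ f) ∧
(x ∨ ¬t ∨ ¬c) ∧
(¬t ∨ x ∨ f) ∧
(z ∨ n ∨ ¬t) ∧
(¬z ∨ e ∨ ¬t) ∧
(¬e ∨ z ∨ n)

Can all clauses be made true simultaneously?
No

No, the formula is not satisfiable.

No assignment of truth values to the variables can make all 40 clauses true simultaneously.

The formula is UNSAT (unsatisfiable).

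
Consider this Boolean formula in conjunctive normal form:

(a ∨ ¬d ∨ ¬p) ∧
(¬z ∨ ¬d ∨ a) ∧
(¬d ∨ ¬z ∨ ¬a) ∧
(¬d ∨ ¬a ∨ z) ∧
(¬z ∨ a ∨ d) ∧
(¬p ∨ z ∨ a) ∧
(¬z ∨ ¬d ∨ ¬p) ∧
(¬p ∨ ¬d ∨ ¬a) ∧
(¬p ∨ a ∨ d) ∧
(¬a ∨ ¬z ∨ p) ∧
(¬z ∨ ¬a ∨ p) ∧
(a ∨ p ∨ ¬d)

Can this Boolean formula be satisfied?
Yes

Yes, the formula is satisfiable.

One satisfying assignment is: p=False, z=False, a=False, d=False

Verification: With this assignment, all 12 clauses evaluate to true.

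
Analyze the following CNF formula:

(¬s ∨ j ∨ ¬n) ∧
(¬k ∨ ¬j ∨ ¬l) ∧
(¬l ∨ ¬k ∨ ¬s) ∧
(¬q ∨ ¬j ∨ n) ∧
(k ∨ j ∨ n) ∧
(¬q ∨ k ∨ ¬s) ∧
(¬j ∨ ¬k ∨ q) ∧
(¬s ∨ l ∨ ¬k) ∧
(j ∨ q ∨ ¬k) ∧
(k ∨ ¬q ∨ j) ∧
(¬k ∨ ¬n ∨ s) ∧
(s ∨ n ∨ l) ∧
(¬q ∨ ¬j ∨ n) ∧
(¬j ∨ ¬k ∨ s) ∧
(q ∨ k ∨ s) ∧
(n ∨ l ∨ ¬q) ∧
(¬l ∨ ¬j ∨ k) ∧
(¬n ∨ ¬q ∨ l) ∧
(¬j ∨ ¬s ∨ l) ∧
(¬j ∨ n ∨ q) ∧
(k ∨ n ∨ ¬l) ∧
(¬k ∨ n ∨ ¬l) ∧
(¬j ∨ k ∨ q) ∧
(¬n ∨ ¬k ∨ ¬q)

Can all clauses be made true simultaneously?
No

No, the formula is not satisfiable.

No assignment of truth values to the variables can make all 24 clauses true simultaneously.

The formula is UNSAT (unsatisfiable).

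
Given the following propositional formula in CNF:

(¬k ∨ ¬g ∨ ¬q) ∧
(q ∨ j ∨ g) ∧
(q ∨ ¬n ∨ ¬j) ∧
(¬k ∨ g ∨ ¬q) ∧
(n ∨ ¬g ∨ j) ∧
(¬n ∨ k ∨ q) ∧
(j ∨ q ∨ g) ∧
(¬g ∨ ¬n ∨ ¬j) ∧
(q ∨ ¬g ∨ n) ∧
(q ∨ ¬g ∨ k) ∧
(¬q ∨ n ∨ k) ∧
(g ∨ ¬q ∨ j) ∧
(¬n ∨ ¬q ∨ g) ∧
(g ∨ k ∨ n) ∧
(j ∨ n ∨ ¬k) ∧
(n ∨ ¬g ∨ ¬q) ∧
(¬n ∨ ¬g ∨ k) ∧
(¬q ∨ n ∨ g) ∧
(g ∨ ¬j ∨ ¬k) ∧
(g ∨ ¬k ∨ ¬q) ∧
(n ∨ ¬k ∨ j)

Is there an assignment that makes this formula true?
Yes

Yes, the formula is satisfiable.

One satisfying assignment is: g=True, n=True, k=True, j=False, q=False

Verification: With this assignment, all 21 clauses evaluate to true.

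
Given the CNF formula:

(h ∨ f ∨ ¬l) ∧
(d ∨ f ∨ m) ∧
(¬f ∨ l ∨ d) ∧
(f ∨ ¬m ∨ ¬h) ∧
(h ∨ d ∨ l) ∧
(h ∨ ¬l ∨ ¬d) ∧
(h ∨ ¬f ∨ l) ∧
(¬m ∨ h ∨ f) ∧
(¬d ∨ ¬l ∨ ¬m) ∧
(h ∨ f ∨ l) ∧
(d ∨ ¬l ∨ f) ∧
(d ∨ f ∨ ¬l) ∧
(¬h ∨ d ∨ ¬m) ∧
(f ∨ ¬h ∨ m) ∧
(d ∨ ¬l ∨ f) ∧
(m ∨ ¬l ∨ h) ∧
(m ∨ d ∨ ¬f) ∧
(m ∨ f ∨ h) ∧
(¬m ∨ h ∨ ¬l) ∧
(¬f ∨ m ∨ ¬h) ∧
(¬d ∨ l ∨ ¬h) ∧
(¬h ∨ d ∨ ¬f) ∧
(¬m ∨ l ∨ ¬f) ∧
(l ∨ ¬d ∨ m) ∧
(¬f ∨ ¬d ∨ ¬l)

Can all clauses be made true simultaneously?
No

No, the formula is not satisfiable.

No assignment of truth values to the variables can make all 25 clauses true simultaneously.

The formula is UNSAT (unsatisfiable).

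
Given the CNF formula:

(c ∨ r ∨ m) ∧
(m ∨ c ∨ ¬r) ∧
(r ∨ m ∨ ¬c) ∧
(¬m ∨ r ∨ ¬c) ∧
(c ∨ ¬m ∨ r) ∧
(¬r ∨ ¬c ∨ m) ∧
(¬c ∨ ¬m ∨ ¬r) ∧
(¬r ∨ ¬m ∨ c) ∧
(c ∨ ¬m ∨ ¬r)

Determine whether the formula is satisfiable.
No

No, the formula is not satisfiable.

No assignment of truth values to the variables can make all 9 clauses true simultaneously.

The formula is UNSAT (unsatisfiable).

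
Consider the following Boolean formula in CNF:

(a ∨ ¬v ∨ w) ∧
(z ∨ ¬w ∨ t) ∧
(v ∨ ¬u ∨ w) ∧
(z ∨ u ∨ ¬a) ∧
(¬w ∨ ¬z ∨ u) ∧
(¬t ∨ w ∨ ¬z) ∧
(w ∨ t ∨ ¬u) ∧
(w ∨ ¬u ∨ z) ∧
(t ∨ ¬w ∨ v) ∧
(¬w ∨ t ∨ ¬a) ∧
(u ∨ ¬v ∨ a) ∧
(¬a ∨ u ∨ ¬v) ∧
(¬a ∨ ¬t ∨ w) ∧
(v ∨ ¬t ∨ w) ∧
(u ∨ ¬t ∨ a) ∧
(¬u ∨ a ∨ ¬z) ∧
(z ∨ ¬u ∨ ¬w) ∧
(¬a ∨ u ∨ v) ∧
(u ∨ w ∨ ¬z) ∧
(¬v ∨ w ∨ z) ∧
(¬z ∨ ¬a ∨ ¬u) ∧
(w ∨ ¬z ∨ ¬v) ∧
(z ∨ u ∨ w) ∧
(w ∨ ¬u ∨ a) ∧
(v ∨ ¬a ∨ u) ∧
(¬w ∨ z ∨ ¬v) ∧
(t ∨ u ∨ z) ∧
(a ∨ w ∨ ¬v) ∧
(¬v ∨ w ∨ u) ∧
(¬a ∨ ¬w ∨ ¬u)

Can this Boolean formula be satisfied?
No

No, the formula is not satisfiable.

No assignment of truth values to the variables can make all 30 clauses true simultaneously.

The formula is UNSAT (unsatisfiable).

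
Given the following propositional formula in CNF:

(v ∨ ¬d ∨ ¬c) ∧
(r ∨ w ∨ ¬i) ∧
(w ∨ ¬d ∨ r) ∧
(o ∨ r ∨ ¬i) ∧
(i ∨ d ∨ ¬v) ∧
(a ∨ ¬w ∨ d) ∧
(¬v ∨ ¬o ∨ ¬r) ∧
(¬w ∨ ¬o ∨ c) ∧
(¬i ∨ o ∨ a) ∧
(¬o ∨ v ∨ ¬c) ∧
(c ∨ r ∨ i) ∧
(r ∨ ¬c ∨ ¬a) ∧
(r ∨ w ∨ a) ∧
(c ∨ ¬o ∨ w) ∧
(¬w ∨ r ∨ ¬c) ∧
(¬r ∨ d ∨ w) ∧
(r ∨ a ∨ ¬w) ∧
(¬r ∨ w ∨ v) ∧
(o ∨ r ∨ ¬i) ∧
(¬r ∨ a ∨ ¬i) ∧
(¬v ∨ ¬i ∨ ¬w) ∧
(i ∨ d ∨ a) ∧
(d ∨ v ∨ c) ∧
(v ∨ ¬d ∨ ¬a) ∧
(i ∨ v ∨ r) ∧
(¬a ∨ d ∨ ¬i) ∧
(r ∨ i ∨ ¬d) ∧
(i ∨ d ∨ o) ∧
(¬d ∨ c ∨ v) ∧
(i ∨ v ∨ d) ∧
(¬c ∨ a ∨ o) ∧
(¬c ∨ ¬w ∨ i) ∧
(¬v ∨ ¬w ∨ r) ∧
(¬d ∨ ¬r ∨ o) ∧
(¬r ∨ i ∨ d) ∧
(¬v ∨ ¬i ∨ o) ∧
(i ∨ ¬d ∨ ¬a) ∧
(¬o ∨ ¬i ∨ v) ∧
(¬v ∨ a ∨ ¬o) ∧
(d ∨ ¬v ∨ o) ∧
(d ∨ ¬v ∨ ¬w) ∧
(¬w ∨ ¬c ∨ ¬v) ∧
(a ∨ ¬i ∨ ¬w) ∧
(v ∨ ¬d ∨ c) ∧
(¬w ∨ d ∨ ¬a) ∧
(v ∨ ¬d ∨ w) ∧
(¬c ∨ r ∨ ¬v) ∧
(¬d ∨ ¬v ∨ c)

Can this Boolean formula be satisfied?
No

No, the formula is not satisfiable.

No assignment of truth values to the variables can make all 48 clauses true simultaneously.

The formula is UNSAT (unsatisfiable).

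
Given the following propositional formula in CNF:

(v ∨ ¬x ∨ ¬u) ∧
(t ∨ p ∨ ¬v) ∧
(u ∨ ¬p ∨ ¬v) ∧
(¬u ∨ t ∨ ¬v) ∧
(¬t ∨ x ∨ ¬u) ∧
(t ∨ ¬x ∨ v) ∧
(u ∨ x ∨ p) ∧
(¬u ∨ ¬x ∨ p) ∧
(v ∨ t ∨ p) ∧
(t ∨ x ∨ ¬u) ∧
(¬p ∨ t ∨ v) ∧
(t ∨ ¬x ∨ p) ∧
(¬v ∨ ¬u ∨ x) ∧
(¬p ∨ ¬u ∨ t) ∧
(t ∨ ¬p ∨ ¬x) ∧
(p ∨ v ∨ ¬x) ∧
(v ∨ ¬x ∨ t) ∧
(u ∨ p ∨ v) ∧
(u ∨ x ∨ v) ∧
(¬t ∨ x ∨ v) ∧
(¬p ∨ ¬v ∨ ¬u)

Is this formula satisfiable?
Yes

Yes, the formula is satisfiable.

One satisfying assignment is: u=False, t=True, x=True, v=True, p=False

Verification: With this assignment, all 21 clauses evaluate to true.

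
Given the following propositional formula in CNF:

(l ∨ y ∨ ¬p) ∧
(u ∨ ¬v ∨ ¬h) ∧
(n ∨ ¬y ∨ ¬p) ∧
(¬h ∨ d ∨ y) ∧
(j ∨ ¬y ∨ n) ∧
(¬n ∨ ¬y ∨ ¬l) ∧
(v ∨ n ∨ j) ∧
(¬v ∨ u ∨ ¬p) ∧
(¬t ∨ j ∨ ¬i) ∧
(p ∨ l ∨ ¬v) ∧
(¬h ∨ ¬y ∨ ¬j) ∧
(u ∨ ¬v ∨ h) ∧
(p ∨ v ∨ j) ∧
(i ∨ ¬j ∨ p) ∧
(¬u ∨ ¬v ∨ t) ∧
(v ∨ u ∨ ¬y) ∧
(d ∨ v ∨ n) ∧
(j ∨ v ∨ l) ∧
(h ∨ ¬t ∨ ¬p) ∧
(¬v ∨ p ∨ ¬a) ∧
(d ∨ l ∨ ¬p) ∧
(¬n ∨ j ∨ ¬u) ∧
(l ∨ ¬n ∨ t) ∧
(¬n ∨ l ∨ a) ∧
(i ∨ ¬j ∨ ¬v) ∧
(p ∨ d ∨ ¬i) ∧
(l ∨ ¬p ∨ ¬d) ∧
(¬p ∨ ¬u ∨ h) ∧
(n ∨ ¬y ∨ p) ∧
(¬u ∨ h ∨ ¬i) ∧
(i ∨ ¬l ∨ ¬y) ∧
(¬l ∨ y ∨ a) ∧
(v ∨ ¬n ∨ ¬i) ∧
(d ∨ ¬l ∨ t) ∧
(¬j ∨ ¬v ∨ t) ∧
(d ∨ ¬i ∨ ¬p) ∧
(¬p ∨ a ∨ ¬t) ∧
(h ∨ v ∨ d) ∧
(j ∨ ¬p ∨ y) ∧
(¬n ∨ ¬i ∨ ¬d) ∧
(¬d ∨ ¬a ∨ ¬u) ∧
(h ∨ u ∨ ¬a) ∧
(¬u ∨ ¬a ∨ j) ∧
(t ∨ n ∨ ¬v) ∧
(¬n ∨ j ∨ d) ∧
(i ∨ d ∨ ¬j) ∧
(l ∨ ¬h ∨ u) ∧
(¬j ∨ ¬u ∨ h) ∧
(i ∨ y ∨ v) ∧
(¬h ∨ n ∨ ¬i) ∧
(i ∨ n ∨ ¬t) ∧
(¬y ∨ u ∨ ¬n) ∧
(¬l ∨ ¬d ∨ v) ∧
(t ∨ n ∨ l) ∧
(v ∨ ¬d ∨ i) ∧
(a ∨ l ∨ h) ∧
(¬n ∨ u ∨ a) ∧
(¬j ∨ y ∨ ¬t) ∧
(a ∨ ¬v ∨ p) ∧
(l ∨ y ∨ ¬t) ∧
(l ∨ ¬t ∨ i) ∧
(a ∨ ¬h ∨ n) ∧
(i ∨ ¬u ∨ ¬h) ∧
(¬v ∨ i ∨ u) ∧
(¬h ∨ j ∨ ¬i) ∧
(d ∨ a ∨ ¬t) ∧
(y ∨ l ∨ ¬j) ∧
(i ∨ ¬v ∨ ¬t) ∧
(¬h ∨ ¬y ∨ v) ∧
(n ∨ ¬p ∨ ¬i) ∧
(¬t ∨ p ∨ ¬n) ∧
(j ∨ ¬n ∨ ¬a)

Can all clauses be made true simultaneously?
No

No, the formula is not satisfiable.

No assignment of truth values to the variables can make all 72 clauses true simultaneously.

The formula is UNSAT (unsatisfiable).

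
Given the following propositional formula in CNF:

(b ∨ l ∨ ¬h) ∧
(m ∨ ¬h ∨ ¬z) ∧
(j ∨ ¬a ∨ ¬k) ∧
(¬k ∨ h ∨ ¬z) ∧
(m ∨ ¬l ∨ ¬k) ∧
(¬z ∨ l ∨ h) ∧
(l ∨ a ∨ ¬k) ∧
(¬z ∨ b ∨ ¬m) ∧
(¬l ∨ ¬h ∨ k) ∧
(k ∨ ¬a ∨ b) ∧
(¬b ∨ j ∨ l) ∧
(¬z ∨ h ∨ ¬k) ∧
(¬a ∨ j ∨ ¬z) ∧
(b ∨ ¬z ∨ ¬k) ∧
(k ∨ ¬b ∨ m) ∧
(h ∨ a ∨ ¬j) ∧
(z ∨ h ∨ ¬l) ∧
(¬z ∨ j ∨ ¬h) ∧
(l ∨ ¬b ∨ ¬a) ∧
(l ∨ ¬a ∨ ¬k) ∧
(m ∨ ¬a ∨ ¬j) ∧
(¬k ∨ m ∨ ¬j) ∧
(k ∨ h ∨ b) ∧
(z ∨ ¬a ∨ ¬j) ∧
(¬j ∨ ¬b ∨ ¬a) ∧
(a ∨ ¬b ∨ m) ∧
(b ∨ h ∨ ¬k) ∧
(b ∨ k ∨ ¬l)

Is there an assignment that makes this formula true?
Yes

Yes, the formula is satisfiable.

One satisfying assignment is: j=False, a=False, k=False, h=False, l=True, z=True, m=True, b=True

Verification: With this assignment, all 28 clauses evaluate to true.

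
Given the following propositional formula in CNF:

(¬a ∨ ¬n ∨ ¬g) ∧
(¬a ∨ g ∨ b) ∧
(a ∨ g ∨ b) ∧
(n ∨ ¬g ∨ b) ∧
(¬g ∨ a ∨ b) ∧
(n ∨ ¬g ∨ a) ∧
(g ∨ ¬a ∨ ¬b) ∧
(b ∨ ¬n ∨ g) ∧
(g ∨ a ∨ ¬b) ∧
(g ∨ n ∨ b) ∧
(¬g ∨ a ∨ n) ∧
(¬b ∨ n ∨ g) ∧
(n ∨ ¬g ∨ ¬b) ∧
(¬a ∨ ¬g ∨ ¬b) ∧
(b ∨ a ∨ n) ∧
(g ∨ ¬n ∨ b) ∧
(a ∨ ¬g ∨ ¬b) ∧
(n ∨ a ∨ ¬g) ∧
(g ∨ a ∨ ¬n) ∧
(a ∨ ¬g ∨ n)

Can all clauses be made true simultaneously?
No

No, the formula is not satisfiable.

No assignment of truth values to the variables can make all 20 clauses true simultaneously.

The formula is UNSAT (unsatisfiable).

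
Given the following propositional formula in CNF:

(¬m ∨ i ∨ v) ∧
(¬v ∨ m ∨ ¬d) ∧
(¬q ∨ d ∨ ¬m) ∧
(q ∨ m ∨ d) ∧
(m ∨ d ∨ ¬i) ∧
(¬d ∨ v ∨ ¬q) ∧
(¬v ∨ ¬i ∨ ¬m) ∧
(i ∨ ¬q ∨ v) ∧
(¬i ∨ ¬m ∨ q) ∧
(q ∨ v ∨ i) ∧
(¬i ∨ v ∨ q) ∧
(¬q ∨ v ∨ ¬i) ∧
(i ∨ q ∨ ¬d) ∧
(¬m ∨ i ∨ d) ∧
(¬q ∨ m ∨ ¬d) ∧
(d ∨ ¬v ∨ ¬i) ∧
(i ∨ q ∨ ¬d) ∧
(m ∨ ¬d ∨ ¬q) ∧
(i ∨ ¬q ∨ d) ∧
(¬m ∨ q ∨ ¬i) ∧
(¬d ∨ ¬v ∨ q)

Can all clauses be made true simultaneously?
Yes

Yes, the formula is satisfiable.

One satisfying assignment is: q=True, m=True, v=True, i=False, d=True

Verification: With this assignment, all 21 clauses evaluate to true.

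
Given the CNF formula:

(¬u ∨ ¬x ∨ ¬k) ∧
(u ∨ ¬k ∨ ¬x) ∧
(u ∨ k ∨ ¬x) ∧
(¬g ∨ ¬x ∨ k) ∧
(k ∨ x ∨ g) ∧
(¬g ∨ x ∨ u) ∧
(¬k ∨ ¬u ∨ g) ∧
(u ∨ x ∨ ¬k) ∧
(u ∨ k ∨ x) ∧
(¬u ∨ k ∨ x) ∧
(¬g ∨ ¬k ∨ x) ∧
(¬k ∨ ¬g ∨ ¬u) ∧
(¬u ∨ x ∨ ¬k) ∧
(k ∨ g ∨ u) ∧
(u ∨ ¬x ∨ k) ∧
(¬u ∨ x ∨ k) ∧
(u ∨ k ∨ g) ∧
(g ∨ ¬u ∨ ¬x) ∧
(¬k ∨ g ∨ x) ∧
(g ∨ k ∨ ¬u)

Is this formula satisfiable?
No

No, the formula is not satisfiable.

No assignment of truth values to the variables can make all 20 clauses true simultaneously.

The formula is UNSAT (unsatisfiable).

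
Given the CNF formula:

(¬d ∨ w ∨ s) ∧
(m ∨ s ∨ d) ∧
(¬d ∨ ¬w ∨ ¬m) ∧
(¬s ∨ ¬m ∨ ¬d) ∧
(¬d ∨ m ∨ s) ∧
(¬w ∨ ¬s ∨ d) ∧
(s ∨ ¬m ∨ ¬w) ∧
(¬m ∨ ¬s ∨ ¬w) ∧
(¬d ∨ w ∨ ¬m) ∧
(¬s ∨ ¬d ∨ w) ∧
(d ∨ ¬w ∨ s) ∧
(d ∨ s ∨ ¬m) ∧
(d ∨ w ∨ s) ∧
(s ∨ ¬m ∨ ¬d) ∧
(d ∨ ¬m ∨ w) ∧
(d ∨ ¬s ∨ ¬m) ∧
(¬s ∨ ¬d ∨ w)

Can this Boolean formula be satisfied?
Yes

Yes, the formula is satisfiable.

One satisfying assignment is: w=False, d=False, s=True, m=False

Verification: With this assignment, all 17 clauses evaluate to true.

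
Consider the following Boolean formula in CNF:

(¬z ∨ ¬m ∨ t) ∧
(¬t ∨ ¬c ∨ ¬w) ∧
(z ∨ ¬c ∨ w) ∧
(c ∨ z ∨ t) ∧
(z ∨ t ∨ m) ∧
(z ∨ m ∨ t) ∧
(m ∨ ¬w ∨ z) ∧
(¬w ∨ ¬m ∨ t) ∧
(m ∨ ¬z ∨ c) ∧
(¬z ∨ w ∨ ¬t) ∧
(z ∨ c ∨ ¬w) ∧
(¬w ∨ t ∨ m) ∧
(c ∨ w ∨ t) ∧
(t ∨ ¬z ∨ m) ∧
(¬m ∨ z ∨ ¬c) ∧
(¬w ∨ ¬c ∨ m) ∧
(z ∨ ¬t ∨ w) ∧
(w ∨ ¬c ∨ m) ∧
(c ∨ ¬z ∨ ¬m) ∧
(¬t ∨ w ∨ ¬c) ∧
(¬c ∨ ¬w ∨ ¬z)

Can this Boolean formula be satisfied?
No

No, the formula is not satisfiable.

No assignment of truth values to the variables can make all 21 clauses true simultaneously.

The formula is UNSAT (unsatisfiable).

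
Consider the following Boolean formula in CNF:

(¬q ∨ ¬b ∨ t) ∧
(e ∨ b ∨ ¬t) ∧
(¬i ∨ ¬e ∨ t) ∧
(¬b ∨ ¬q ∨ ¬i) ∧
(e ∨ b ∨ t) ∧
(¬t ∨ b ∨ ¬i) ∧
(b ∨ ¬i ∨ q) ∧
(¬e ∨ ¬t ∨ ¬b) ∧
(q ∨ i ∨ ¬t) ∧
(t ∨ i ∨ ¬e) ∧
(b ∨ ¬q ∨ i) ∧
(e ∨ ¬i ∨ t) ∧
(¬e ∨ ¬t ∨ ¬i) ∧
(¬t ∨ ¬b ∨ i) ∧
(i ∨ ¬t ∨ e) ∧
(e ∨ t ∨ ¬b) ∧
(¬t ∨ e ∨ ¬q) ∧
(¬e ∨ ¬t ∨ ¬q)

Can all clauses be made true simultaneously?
Yes

Yes, the formula is satisfiable.

One satisfying assignment is: t=True, q=False, b=True, i=True, e=False

Verification: With this assignment, all 18 clauses evaluate to true.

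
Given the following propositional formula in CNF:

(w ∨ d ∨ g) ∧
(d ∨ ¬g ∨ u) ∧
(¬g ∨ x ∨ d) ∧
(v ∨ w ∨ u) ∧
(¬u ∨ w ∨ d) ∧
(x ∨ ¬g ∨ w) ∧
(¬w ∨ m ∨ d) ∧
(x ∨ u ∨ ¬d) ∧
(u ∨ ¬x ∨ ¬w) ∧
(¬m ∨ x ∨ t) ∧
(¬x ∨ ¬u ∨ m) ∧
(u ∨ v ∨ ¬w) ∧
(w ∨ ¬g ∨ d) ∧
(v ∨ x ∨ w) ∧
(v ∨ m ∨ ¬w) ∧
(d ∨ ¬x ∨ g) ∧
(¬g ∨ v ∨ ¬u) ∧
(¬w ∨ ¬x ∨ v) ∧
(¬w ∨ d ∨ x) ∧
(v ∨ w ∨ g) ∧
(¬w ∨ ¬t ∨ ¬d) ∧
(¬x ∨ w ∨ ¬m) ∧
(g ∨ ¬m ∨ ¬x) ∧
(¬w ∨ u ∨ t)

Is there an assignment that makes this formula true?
Yes

Yes, the formula is satisfiable.

One satisfying assignment is: d=True, g=False, x=False, u=True, v=True, w=False, m=False, t=False

Verification: With this assignment, all 24 clauses evaluate to true.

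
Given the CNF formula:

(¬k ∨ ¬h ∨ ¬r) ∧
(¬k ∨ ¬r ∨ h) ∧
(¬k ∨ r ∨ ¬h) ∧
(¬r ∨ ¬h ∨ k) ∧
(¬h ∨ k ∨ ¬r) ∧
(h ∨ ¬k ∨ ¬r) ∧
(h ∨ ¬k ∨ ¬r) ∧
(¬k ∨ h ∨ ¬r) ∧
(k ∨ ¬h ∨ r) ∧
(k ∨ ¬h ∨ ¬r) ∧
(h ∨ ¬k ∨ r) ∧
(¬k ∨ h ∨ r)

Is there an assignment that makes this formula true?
Yes

Yes, the formula is satisfiable.

One satisfying assignment is: r=False, h=False, k=False

Verification: With this assignment, all 12 clauses evaluate to true.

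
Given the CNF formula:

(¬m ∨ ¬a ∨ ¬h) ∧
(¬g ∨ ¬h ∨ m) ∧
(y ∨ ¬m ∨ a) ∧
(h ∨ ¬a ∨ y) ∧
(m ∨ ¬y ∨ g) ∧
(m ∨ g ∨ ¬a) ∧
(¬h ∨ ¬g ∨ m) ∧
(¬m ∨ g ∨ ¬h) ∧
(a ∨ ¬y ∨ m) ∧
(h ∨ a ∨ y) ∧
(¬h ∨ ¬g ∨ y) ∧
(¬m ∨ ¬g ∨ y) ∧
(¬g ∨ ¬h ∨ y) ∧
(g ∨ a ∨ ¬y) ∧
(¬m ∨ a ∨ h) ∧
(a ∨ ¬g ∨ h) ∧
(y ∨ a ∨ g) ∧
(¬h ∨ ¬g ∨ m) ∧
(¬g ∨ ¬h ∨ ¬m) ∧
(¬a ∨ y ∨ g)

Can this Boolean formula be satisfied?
Yes

Yes, the formula is satisfiable.

One satisfying assignment is: h=False, g=False, a=True, m=True, y=True

Verification: With this assignment, all 20 clauses evaluate to true.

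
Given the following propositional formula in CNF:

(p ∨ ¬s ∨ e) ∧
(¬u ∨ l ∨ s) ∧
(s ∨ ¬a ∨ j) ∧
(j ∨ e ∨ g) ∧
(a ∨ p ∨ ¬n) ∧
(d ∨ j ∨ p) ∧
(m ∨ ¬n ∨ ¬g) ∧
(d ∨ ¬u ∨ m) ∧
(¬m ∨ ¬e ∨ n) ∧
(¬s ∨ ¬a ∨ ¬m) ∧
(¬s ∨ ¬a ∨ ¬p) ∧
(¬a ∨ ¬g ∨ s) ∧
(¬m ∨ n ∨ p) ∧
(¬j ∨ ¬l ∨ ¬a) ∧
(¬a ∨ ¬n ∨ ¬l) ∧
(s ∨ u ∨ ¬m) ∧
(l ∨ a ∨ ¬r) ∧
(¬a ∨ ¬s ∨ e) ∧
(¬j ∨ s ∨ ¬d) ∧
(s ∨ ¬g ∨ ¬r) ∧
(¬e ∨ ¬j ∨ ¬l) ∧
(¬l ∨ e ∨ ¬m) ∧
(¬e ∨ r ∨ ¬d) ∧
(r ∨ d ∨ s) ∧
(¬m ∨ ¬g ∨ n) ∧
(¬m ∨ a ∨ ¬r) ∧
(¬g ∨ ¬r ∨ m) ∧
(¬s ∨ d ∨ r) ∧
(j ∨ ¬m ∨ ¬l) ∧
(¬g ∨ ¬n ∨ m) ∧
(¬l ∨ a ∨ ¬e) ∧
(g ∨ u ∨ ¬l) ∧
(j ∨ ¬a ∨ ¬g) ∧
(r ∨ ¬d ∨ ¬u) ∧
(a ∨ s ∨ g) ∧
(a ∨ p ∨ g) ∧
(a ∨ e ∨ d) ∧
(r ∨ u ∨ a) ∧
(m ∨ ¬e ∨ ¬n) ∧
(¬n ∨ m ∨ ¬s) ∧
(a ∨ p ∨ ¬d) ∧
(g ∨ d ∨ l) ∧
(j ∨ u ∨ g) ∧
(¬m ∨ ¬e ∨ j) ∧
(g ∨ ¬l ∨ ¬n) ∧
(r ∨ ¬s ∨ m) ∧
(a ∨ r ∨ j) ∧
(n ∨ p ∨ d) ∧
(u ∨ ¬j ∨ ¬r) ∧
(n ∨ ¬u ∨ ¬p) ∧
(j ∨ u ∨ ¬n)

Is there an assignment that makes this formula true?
Yes

Yes, the formula is satisfiable.

One satisfying assignment is: r=True, d=True, m=False, j=True, l=False, p=False, u=True, n=False, s=True, a=True, g=False, e=True

Verification: With this assignment, all 51 clauses evaluate to true.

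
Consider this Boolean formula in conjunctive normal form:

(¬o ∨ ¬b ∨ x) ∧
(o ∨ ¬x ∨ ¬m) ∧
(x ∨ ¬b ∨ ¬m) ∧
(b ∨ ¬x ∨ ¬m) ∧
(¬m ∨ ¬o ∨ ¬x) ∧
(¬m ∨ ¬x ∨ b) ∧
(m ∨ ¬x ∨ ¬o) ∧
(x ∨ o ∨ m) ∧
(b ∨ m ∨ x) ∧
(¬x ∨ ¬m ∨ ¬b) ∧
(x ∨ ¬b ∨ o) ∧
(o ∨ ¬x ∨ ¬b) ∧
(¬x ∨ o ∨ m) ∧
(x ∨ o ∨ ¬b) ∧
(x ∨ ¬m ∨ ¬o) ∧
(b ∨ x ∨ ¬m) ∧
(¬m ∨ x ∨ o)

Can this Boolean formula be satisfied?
No

No, the formula is not satisfiable.

No assignment of truth values to the variables can make all 17 clauses true simultaneously.

The formula is UNSAT (unsatisfiable).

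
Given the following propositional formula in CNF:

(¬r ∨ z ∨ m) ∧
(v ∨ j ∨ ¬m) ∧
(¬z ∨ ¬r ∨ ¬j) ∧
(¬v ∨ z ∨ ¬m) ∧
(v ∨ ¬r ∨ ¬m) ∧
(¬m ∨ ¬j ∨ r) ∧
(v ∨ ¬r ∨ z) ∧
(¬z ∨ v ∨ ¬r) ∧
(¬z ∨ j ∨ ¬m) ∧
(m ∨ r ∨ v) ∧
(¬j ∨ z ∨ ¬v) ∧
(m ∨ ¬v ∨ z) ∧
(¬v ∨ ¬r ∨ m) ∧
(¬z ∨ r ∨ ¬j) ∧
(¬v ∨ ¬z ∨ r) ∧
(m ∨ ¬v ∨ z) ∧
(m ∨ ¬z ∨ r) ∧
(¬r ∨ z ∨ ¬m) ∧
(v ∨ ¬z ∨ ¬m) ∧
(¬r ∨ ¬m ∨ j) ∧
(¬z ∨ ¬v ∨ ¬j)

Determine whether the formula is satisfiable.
No

No, the formula is not satisfiable.

No assignment of truth values to the variables can make all 21 clauses true simultaneously.

The formula is UNSAT (unsatisfiable).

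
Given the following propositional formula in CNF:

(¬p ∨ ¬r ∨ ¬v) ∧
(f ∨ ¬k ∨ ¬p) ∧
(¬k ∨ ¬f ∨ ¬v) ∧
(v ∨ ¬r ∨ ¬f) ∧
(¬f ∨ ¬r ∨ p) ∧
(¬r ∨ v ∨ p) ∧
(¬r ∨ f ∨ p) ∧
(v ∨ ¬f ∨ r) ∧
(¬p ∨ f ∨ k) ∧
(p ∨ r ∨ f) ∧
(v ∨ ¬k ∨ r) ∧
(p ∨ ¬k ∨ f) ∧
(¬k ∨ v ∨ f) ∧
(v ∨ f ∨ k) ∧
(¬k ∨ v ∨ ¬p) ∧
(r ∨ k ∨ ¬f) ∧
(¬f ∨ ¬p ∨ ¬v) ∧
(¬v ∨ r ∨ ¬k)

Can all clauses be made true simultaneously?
No

No, the formula is not satisfiable.

No assignment of truth values to the variables can make all 18 clauses true simultaneously.

The formula is UNSAT (unsatisfiable).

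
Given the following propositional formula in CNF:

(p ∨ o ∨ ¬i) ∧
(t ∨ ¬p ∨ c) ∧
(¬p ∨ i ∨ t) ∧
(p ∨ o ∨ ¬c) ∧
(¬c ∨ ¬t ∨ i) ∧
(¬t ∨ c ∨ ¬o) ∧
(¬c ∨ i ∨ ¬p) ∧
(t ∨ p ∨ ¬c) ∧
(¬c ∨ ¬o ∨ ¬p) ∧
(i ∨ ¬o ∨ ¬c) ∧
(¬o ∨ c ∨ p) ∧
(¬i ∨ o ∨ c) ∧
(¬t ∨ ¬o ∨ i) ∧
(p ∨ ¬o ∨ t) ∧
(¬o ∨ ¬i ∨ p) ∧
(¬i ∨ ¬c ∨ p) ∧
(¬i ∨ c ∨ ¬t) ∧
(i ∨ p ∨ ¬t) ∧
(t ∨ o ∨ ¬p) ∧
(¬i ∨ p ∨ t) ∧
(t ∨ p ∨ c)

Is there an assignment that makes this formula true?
Yes

Yes, the formula is satisfiable.

One satisfying assignment is: i=False, p=True, t=True, c=False, o=False

Verification: With this assignment, all 21 clauses evaluate to true.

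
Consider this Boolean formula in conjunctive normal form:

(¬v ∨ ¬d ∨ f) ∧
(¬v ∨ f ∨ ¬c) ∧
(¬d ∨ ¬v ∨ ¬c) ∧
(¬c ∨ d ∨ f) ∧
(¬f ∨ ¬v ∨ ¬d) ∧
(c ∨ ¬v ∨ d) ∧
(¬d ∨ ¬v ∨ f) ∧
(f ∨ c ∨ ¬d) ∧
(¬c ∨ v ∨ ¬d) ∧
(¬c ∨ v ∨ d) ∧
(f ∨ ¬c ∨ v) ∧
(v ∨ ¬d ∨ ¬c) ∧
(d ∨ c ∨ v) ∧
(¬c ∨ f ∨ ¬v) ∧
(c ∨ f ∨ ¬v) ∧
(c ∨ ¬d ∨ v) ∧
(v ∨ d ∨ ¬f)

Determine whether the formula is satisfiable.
Yes

Yes, the formula is satisfiable.

One satisfying assignment is: v=True, d=False, f=True, c=True

Verification: With this assignment, all 17 clauses evaluate to true.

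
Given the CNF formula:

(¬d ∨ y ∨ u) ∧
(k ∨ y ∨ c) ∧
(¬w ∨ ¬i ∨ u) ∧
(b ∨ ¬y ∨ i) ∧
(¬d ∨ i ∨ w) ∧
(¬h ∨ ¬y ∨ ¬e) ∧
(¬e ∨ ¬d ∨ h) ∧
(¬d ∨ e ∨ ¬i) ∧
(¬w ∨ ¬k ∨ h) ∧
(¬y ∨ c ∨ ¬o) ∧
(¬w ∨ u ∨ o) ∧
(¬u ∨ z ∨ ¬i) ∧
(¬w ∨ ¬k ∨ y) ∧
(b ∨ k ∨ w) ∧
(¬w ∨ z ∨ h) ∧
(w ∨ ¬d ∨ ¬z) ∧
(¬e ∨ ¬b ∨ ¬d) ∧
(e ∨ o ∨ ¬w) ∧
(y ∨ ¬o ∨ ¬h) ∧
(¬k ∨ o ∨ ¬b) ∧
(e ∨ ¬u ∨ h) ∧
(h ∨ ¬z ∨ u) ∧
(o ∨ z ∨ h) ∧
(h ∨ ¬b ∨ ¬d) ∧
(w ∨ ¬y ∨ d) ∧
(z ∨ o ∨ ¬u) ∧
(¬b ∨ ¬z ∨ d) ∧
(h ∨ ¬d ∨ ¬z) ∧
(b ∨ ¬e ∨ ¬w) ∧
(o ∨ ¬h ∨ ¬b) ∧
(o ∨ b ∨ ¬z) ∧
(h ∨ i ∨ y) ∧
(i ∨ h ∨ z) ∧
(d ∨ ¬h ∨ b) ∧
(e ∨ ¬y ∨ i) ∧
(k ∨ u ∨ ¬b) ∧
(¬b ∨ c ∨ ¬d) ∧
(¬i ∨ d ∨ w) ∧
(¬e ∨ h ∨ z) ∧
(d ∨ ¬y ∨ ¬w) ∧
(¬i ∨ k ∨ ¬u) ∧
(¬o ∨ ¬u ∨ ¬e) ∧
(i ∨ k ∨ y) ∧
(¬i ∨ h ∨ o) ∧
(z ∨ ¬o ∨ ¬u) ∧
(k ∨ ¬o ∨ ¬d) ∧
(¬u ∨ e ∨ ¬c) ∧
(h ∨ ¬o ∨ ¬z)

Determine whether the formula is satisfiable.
No

No, the formula is not satisfiable.

No assignment of truth values to the variables can make all 48 clauses true simultaneously.

The formula is UNSAT (unsatisfiable).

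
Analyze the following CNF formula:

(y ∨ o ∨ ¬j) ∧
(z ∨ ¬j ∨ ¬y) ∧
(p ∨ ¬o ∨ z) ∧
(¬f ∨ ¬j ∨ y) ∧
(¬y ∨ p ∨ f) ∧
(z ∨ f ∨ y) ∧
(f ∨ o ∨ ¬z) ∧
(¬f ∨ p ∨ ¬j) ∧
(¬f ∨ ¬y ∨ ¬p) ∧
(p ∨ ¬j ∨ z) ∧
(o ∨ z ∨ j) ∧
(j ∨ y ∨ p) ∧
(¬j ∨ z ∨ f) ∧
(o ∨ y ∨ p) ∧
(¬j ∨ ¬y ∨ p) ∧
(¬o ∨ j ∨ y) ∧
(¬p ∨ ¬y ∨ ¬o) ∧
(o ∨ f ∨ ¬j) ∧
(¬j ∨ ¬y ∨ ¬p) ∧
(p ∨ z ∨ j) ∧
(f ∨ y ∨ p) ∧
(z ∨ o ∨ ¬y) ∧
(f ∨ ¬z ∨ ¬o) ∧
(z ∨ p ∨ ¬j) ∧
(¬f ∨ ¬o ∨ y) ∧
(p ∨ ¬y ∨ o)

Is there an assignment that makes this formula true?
Yes

Yes, the formula is satisfiable.

One satisfying assignment is: z=True, p=False, j=False, y=True, o=True, f=True

Verification: With this assignment, all 26 clauses evaluate to true.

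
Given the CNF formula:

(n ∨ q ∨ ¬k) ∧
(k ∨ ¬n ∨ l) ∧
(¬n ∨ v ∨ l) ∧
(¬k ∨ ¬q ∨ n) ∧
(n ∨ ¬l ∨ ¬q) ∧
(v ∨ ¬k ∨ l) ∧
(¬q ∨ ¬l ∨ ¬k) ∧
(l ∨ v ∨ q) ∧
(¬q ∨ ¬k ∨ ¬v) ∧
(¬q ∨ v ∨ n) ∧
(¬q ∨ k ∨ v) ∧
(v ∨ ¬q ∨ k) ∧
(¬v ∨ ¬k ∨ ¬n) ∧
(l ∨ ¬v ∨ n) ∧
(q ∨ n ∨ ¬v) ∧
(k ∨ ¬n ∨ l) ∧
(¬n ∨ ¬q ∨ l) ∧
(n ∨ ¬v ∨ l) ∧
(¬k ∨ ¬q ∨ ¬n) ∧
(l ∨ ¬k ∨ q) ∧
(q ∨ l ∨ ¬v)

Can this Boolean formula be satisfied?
Yes

Yes, the formula is satisfiable.

One satisfying assignment is: k=False, n=False, v=False, l=True, q=False

Verification: With this assignment, all 21 clauses evaluate to true.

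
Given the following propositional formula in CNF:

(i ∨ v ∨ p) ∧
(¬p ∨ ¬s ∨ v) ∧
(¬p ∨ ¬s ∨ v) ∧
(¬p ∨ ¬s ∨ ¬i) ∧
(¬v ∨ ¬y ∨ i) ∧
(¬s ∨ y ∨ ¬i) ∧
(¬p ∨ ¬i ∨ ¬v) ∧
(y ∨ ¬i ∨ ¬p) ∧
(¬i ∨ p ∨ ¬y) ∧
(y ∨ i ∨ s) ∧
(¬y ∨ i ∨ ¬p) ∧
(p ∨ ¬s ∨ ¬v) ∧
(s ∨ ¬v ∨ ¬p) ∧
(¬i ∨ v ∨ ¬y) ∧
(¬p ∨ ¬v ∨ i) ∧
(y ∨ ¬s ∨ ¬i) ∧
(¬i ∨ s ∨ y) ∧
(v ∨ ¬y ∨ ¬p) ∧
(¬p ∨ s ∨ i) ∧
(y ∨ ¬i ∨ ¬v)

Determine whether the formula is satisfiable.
No

No, the formula is not satisfiable.

No assignment of truth values to the variables can make all 20 clauses true simultaneously.

The formula is UNSAT (unsatisfiable).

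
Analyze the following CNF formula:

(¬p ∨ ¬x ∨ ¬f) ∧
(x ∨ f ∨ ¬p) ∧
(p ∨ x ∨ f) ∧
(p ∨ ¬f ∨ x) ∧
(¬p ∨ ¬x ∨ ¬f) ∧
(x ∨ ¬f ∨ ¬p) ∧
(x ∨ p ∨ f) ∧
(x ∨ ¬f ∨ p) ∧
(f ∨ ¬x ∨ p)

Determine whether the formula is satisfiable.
Yes

Yes, the formula is satisfiable.

One satisfying assignment is: p=True, f=False, x=True

Verification: With this assignment, all 9 clauses evaluate to true.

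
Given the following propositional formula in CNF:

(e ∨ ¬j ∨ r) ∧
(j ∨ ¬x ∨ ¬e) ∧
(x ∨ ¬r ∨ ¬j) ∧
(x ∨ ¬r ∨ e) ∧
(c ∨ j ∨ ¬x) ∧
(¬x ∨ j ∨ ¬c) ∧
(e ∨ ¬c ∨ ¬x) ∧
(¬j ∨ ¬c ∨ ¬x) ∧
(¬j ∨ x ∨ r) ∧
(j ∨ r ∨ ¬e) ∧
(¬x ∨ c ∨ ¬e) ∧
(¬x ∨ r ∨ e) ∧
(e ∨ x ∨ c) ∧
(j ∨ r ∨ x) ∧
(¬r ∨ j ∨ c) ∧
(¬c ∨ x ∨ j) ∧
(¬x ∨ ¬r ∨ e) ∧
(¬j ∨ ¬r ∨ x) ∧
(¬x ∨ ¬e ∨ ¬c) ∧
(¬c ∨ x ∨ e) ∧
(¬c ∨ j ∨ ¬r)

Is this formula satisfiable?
No

No, the formula is not satisfiable.

No assignment of truth values to the variables can make all 21 clauses true simultaneously.

The formula is UNSAT (unsatisfiable).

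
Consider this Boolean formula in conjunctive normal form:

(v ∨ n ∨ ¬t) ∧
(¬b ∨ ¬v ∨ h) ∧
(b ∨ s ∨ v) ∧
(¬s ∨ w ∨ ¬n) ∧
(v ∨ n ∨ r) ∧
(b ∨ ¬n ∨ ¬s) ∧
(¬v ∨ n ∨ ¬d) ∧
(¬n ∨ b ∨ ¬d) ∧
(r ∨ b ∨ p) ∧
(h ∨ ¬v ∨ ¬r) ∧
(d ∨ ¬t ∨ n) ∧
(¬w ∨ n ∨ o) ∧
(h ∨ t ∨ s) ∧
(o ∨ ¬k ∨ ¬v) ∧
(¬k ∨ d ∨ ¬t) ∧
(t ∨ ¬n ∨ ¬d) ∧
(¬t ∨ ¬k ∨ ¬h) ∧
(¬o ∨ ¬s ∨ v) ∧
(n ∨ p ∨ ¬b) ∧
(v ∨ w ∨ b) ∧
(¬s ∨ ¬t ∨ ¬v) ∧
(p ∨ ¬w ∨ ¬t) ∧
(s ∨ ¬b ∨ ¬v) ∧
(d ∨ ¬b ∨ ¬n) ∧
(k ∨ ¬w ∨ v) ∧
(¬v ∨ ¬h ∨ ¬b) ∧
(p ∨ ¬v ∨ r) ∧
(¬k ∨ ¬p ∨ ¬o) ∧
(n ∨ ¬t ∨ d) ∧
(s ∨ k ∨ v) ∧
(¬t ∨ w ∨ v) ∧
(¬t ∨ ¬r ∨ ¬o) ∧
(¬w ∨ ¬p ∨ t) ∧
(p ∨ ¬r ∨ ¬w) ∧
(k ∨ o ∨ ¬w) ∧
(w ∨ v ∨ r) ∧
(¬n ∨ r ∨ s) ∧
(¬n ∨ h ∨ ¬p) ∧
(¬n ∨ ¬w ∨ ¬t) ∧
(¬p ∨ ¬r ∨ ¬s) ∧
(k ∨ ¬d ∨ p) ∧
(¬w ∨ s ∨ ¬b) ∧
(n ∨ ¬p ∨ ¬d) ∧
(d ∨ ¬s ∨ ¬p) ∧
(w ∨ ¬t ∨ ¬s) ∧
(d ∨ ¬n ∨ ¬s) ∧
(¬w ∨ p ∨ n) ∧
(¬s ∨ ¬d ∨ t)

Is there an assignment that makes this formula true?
Yes

Yes, the formula is satisfiable.

One satisfying assignment is: w=False, n=False, r=True, k=False, v=True, o=False, d=False, p=False, b=False, t=False, h=True, s=False

Verification: With this assignment, all 48 clauses evaluate to true.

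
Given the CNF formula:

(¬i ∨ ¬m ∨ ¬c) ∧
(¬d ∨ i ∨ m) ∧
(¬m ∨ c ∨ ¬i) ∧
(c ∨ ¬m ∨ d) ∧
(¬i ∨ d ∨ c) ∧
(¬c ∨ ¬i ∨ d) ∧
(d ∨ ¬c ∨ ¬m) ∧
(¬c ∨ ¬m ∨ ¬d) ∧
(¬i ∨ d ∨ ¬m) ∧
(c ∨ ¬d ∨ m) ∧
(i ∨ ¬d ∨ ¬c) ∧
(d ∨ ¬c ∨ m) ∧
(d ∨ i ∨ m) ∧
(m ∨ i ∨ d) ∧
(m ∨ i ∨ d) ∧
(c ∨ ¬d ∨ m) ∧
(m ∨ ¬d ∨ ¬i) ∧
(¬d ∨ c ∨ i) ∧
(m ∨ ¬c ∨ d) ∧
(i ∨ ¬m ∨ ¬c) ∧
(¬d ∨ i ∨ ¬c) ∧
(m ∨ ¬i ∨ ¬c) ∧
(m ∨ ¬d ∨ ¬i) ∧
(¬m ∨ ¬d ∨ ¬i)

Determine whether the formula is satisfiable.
No

No, the formula is not satisfiable.

No assignment of truth values to the variables can make all 24 clauses true simultaneously.

The formula is UNSAT (unsatisfiable).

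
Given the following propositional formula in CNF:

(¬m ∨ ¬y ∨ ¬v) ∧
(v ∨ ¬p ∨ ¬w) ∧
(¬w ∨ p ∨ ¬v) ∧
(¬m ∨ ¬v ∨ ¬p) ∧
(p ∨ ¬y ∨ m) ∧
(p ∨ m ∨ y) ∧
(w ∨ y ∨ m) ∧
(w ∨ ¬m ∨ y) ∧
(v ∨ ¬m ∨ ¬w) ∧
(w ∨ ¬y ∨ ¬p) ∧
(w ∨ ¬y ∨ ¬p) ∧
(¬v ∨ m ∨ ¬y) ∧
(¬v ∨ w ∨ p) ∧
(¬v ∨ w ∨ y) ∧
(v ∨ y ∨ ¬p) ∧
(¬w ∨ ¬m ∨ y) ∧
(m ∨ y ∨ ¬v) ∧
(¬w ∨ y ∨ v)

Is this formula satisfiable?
Yes

Yes, the formula is satisfiable.

One satisfying assignment is: w=False, y=True, p=False, v=False, m=True

Verification: With this assignment, all 18 clauses evaluate to true.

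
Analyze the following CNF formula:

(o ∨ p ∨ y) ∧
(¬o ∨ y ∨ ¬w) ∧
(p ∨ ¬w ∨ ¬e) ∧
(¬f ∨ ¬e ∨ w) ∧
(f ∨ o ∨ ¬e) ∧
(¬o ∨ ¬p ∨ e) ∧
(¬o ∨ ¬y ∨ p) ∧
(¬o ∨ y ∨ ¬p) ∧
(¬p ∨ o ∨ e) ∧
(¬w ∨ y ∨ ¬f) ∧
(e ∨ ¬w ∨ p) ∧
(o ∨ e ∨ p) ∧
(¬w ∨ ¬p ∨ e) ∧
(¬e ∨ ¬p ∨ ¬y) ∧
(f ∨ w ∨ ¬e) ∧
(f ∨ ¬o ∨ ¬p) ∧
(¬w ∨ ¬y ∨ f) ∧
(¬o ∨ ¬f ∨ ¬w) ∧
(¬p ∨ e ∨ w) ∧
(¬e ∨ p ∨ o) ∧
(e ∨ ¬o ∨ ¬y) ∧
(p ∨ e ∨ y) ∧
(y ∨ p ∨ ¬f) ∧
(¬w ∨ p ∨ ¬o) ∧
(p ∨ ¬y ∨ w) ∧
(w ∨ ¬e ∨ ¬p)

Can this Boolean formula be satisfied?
No

No, the formula is not satisfiable.

No assignment of truth values to the variables can make all 26 clauses true simultaneously.

The formula is UNSAT (unsatisfiable).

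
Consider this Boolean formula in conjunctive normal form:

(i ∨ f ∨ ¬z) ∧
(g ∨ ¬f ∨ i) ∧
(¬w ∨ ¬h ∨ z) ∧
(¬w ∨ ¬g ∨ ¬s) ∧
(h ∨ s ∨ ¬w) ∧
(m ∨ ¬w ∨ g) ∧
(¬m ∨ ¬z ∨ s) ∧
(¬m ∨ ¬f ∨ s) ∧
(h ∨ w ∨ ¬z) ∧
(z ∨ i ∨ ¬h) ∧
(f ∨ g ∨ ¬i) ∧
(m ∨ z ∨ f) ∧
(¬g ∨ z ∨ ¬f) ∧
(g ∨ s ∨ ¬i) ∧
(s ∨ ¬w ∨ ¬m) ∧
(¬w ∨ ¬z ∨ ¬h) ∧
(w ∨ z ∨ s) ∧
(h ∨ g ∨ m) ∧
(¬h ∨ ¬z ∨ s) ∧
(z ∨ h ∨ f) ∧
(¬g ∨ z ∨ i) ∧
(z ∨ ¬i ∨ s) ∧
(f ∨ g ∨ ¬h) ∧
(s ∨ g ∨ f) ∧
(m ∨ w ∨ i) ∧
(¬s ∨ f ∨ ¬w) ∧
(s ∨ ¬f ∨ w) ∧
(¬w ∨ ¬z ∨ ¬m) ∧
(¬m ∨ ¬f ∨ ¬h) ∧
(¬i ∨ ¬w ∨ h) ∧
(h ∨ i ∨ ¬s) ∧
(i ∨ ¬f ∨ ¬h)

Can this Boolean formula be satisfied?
Yes

Yes, the formula is satisfiable.

One satisfying assignment is: i=True, w=False, h=False, f=True, g=False, s=True, z=False, m=True

Verification: With this assignment, all 32 clauses evaluate to true.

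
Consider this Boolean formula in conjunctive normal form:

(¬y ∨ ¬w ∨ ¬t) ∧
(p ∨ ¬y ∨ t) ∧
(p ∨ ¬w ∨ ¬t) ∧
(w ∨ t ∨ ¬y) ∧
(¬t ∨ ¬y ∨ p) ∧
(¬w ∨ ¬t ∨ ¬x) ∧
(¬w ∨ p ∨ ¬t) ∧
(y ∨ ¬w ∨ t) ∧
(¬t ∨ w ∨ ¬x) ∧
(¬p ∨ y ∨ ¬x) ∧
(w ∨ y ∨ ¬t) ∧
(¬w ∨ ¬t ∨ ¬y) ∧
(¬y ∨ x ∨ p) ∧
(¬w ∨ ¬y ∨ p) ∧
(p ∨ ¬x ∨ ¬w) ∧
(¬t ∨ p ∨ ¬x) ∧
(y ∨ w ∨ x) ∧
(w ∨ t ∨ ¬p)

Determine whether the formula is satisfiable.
Yes

Yes, the formula is satisfiable.

One satisfying assignment is: x=False, t=True, p=True, y=False, w=True

Verification: With this assignment, all 18 clauses evaluate to true.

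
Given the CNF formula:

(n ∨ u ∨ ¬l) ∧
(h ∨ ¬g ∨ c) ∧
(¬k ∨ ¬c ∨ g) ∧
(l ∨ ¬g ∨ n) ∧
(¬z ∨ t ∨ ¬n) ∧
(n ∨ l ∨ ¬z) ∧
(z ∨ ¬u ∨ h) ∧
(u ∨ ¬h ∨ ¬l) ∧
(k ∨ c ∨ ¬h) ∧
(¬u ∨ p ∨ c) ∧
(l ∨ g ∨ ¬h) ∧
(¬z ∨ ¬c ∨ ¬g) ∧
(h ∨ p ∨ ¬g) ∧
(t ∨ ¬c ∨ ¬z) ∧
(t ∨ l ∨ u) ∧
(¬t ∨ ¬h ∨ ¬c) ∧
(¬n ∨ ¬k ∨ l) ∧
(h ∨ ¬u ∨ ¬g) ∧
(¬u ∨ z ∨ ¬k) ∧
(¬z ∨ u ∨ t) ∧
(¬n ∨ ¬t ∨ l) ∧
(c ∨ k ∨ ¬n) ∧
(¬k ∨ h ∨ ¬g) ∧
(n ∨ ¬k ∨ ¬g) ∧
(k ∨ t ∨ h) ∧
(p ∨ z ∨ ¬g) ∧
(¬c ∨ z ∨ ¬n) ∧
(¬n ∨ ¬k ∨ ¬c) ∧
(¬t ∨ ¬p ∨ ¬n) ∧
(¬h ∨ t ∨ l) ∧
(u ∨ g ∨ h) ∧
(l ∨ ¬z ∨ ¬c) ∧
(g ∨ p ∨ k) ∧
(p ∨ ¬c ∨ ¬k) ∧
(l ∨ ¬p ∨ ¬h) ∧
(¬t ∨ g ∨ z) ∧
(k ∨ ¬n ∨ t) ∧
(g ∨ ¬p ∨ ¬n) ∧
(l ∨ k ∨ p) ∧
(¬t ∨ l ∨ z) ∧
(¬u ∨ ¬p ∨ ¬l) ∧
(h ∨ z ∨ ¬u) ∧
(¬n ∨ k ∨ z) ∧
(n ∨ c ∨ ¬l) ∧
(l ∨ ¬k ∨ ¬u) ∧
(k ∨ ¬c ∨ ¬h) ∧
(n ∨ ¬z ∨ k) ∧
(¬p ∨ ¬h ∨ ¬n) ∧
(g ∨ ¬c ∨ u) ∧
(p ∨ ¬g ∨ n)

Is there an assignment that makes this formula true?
No

No, the formula is not satisfiable.

No assignment of truth values to the variables can make all 50 clauses true simultaneously.

The formula is UNSAT (unsatisfiable).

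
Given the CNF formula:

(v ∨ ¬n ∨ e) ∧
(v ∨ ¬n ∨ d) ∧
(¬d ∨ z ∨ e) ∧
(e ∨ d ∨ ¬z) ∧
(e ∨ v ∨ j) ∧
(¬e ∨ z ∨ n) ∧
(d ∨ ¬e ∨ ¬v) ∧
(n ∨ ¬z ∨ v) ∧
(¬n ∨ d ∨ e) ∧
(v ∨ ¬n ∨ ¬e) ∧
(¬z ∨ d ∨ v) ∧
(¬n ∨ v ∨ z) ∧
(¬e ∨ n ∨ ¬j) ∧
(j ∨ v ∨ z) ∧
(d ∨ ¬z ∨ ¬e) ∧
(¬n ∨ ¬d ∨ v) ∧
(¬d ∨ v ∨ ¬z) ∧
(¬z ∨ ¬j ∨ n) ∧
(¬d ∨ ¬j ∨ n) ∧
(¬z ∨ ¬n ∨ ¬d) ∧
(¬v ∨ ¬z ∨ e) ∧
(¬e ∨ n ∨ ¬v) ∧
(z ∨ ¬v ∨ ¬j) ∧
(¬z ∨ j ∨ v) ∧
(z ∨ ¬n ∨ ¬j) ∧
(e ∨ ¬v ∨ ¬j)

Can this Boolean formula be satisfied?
Yes

Yes, the formula is satisfiable.

One satisfying assignment is: e=False, n=False, z=False, j=False, d=False, v=True

Verification: With this assignment, all 26 clauses evaluate to true.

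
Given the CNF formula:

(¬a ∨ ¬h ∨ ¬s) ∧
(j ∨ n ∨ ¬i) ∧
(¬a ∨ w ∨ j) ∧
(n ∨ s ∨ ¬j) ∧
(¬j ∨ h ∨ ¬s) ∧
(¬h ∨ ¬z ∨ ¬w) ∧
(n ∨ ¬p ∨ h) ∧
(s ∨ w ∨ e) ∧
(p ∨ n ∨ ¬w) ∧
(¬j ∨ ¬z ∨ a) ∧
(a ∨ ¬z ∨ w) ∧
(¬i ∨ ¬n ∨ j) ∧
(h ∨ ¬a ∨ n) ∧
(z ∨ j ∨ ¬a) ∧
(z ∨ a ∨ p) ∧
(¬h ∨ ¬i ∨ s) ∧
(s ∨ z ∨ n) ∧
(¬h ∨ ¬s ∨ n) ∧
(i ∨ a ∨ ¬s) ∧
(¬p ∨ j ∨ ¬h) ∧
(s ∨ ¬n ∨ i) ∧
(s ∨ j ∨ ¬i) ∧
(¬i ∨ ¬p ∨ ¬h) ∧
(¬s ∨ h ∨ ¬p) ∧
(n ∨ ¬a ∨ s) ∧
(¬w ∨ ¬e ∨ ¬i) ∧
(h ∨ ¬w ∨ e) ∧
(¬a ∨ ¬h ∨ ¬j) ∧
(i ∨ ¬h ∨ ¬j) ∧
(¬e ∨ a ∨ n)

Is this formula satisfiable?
Yes

Yes, the formula is satisfiable.

One satisfying assignment is: w=False, a=True, i=True, p=False, h=False, e=True, z=False, j=True, s=False, n=True

Verification: With this assignment, all 30 clauses evaluate to true.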